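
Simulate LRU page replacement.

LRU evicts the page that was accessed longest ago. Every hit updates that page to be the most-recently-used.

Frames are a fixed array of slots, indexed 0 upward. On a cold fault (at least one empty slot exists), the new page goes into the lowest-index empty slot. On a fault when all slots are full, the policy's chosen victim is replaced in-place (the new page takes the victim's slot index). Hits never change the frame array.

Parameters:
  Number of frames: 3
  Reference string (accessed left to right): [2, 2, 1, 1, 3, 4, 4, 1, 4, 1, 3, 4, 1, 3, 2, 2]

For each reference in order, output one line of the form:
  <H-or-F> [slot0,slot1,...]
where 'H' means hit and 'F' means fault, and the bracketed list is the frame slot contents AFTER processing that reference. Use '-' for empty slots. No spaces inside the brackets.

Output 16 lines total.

F [2,-,-]
H [2,-,-]
F [2,1,-]
H [2,1,-]
F [2,1,3]
F [4,1,3]
H [4,1,3]
H [4,1,3]
H [4,1,3]
H [4,1,3]
H [4,1,3]
H [4,1,3]
H [4,1,3]
H [4,1,3]
F [2,1,3]
H [2,1,3]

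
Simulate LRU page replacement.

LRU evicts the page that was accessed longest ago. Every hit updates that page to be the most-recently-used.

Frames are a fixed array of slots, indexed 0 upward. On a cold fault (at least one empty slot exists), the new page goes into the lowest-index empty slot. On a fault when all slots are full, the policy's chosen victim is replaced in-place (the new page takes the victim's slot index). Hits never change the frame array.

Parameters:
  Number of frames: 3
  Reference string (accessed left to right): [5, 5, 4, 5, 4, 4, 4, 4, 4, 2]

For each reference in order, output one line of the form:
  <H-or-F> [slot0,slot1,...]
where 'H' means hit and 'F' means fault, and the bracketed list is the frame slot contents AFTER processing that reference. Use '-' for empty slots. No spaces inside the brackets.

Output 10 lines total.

F [5,-,-]
H [5,-,-]
F [5,4,-]
H [5,4,-]
H [5,4,-]
H [5,4,-]
H [5,4,-]
H [5,4,-]
H [5,4,-]
F [5,4,2]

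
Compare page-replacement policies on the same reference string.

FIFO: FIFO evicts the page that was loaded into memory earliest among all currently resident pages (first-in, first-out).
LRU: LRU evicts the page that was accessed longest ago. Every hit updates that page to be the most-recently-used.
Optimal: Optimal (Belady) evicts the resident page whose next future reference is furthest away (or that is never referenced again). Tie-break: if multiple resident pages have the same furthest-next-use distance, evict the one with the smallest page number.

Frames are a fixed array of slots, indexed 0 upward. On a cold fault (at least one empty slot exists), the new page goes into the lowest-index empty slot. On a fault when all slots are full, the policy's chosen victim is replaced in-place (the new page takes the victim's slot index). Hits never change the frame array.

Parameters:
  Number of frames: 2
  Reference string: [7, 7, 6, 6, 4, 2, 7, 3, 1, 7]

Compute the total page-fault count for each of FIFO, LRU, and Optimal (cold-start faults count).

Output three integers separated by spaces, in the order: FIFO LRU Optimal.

Answer: 8 8 6

Derivation:
--- FIFO ---
  step 0: ref 7 -> FAULT, frames=[7,-] (faults so far: 1)
  step 1: ref 7 -> HIT, frames=[7,-] (faults so far: 1)
  step 2: ref 6 -> FAULT, frames=[7,6] (faults so far: 2)
  step 3: ref 6 -> HIT, frames=[7,6] (faults so far: 2)
  step 4: ref 4 -> FAULT, evict 7, frames=[4,6] (faults so far: 3)
  step 5: ref 2 -> FAULT, evict 6, frames=[4,2] (faults so far: 4)
  step 6: ref 7 -> FAULT, evict 4, frames=[7,2] (faults so far: 5)
  step 7: ref 3 -> FAULT, evict 2, frames=[7,3] (faults so far: 6)
  step 8: ref 1 -> FAULT, evict 7, frames=[1,3] (faults so far: 7)
  step 9: ref 7 -> FAULT, evict 3, frames=[1,7] (faults so far: 8)
  FIFO total faults: 8
--- LRU ---
  step 0: ref 7 -> FAULT, frames=[7,-] (faults so far: 1)
  step 1: ref 7 -> HIT, frames=[7,-] (faults so far: 1)
  step 2: ref 6 -> FAULT, frames=[7,6] (faults so far: 2)
  step 3: ref 6 -> HIT, frames=[7,6] (faults so far: 2)
  step 4: ref 4 -> FAULT, evict 7, frames=[4,6] (faults so far: 3)
  step 5: ref 2 -> FAULT, evict 6, frames=[4,2] (faults so far: 4)
  step 6: ref 7 -> FAULT, evict 4, frames=[7,2] (faults so far: 5)
  step 7: ref 3 -> FAULT, evict 2, frames=[7,3] (faults so far: 6)
  step 8: ref 1 -> FAULT, evict 7, frames=[1,3] (faults so far: 7)
  step 9: ref 7 -> FAULT, evict 3, frames=[1,7] (faults so far: 8)
  LRU total faults: 8
--- Optimal ---
  step 0: ref 7 -> FAULT, frames=[7,-] (faults so far: 1)
  step 1: ref 7 -> HIT, frames=[7,-] (faults so far: 1)
  step 2: ref 6 -> FAULT, frames=[7,6] (faults so far: 2)
  step 3: ref 6 -> HIT, frames=[7,6] (faults so far: 2)
  step 4: ref 4 -> FAULT, evict 6, frames=[7,4] (faults so far: 3)
  step 5: ref 2 -> FAULT, evict 4, frames=[7,2] (faults so far: 4)
  step 6: ref 7 -> HIT, frames=[7,2] (faults so far: 4)
  step 7: ref 3 -> FAULT, evict 2, frames=[7,3] (faults so far: 5)
  step 8: ref 1 -> FAULT, evict 3, frames=[7,1] (faults so far: 6)
  step 9: ref 7 -> HIT, frames=[7,1] (faults so far: 6)
  Optimal total faults: 6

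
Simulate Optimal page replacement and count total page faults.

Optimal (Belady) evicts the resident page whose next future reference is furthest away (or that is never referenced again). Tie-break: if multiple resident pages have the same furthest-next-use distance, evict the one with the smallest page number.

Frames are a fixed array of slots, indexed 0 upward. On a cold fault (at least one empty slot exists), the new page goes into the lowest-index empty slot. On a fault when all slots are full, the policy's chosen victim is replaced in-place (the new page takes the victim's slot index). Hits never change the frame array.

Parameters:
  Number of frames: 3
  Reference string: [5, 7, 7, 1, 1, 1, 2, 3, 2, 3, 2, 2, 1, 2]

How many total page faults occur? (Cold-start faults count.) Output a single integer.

Answer: 5

Derivation:
Step 0: ref 5 → FAULT, frames=[5,-,-]
Step 1: ref 7 → FAULT, frames=[5,7,-]
Step 2: ref 7 → HIT, frames=[5,7,-]
Step 3: ref 1 → FAULT, frames=[5,7,1]
Step 4: ref 1 → HIT, frames=[5,7,1]
Step 5: ref 1 → HIT, frames=[5,7,1]
Step 6: ref 2 → FAULT (evict 5), frames=[2,7,1]
Step 7: ref 3 → FAULT (evict 7), frames=[2,3,1]
Step 8: ref 2 → HIT, frames=[2,3,1]
Step 9: ref 3 → HIT, frames=[2,3,1]
Step 10: ref 2 → HIT, frames=[2,3,1]
Step 11: ref 2 → HIT, frames=[2,3,1]
Step 12: ref 1 → HIT, frames=[2,3,1]
Step 13: ref 2 → HIT, frames=[2,3,1]
Total faults: 5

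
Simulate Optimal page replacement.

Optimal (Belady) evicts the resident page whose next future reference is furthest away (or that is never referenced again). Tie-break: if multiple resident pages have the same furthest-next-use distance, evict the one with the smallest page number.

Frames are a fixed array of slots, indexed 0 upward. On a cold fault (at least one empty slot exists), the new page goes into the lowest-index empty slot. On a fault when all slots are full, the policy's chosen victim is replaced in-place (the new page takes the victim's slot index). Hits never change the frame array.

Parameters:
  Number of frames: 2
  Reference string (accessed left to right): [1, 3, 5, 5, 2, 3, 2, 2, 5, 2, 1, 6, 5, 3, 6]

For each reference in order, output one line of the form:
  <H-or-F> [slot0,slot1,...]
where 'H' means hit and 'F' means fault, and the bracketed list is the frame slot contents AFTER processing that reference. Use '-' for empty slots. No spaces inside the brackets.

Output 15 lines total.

F [1,-]
F [1,3]
F [5,3]
H [5,3]
F [2,3]
H [2,3]
H [2,3]
H [2,3]
F [2,5]
H [2,5]
F [1,5]
F [6,5]
H [6,5]
F [6,3]
H [6,3]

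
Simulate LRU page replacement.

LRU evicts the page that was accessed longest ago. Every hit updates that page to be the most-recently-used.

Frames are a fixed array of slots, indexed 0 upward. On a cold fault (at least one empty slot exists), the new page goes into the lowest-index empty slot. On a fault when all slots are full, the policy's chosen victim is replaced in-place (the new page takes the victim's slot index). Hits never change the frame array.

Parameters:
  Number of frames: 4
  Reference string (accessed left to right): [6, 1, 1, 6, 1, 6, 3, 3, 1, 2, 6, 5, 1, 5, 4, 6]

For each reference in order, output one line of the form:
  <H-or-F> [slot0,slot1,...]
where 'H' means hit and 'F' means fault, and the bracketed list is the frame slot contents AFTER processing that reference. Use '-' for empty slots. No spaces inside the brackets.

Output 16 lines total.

F [6,-,-,-]
F [6,1,-,-]
H [6,1,-,-]
H [6,1,-,-]
H [6,1,-,-]
H [6,1,-,-]
F [6,1,3,-]
H [6,1,3,-]
H [6,1,3,-]
F [6,1,3,2]
H [6,1,3,2]
F [6,1,5,2]
H [6,1,5,2]
H [6,1,5,2]
F [6,1,5,4]
H [6,1,5,4]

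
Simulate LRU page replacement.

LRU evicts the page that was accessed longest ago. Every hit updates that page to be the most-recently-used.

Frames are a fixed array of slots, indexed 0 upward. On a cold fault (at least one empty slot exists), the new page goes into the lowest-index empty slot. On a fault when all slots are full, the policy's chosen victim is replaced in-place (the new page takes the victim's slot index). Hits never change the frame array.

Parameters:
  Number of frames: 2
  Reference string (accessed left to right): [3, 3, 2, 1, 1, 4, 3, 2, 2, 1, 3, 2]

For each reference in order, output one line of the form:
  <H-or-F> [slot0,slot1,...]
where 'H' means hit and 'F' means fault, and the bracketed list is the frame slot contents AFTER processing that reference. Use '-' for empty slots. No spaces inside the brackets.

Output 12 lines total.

F [3,-]
H [3,-]
F [3,2]
F [1,2]
H [1,2]
F [1,4]
F [3,4]
F [3,2]
H [3,2]
F [1,2]
F [1,3]
F [2,3]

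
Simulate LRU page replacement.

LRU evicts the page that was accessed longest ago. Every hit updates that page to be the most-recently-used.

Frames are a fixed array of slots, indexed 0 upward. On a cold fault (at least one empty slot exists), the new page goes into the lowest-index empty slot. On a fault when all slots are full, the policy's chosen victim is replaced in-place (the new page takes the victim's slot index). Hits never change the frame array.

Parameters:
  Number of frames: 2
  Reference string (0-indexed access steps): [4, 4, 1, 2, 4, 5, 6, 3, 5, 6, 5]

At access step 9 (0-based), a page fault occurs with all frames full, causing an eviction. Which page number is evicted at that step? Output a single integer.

Answer: 3

Derivation:
Step 0: ref 4 -> FAULT, frames=[4,-]
Step 1: ref 4 -> HIT, frames=[4,-]
Step 2: ref 1 -> FAULT, frames=[4,1]
Step 3: ref 2 -> FAULT, evict 4, frames=[2,1]
Step 4: ref 4 -> FAULT, evict 1, frames=[2,4]
Step 5: ref 5 -> FAULT, evict 2, frames=[5,4]
Step 6: ref 6 -> FAULT, evict 4, frames=[5,6]
Step 7: ref 3 -> FAULT, evict 5, frames=[3,6]
Step 8: ref 5 -> FAULT, evict 6, frames=[3,5]
Step 9: ref 6 -> FAULT, evict 3, frames=[6,5]
At step 9: evicted page 3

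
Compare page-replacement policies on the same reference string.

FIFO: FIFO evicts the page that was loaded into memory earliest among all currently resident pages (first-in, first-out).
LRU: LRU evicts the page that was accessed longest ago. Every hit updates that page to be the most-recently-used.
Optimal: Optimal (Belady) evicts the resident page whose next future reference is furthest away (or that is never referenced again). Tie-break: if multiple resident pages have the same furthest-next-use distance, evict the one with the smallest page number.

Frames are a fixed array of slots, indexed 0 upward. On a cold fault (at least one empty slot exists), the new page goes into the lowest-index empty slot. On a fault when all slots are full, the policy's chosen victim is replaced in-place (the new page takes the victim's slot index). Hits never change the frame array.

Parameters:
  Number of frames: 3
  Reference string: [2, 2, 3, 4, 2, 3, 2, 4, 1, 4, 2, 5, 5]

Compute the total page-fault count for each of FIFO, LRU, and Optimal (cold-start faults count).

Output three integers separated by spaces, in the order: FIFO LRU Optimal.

--- FIFO ---
  step 0: ref 2 -> FAULT, frames=[2,-,-] (faults so far: 1)
  step 1: ref 2 -> HIT, frames=[2,-,-] (faults so far: 1)
  step 2: ref 3 -> FAULT, frames=[2,3,-] (faults so far: 2)
  step 3: ref 4 -> FAULT, frames=[2,3,4] (faults so far: 3)
  step 4: ref 2 -> HIT, frames=[2,3,4] (faults so far: 3)
  step 5: ref 3 -> HIT, frames=[2,3,4] (faults so far: 3)
  step 6: ref 2 -> HIT, frames=[2,3,4] (faults so far: 3)
  step 7: ref 4 -> HIT, frames=[2,3,4] (faults so far: 3)
  step 8: ref 1 -> FAULT, evict 2, frames=[1,3,4] (faults so far: 4)
  step 9: ref 4 -> HIT, frames=[1,3,4] (faults so far: 4)
  step 10: ref 2 -> FAULT, evict 3, frames=[1,2,4] (faults so far: 5)
  step 11: ref 5 -> FAULT, evict 4, frames=[1,2,5] (faults so far: 6)
  step 12: ref 5 -> HIT, frames=[1,2,5] (faults so far: 6)
  FIFO total faults: 6
--- LRU ---
  step 0: ref 2 -> FAULT, frames=[2,-,-] (faults so far: 1)
  step 1: ref 2 -> HIT, frames=[2,-,-] (faults so far: 1)
  step 2: ref 3 -> FAULT, frames=[2,3,-] (faults so far: 2)
  step 3: ref 4 -> FAULT, frames=[2,3,4] (faults so far: 3)
  step 4: ref 2 -> HIT, frames=[2,3,4] (faults so far: 3)
  step 5: ref 3 -> HIT, frames=[2,3,4] (faults so far: 3)
  step 6: ref 2 -> HIT, frames=[2,3,4] (faults so far: 3)
  step 7: ref 4 -> HIT, frames=[2,3,4] (faults so far: 3)
  step 8: ref 1 -> FAULT, evict 3, frames=[2,1,4] (faults so far: 4)
  step 9: ref 4 -> HIT, frames=[2,1,4] (faults so far: 4)
  step 10: ref 2 -> HIT, frames=[2,1,4] (faults so far: 4)
  step 11: ref 5 -> FAULT, evict 1, frames=[2,5,4] (faults so far: 5)
  step 12: ref 5 -> HIT, frames=[2,5,4] (faults so far: 5)
  LRU total faults: 5
--- Optimal ---
  step 0: ref 2 -> FAULT, frames=[2,-,-] (faults so far: 1)
  step 1: ref 2 -> HIT, frames=[2,-,-] (faults so far: 1)
  step 2: ref 3 -> FAULT, frames=[2,3,-] (faults so far: 2)
  step 3: ref 4 -> FAULT, frames=[2,3,4] (faults so far: 3)
  step 4: ref 2 -> HIT, frames=[2,3,4] (faults so far: 3)
  step 5: ref 3 -> HIT, frames=[2,3,4] (faults so far: 3)
  step 6: ref 2 -> HIT, frames=[2,3,4] (faults so far: 3)
  step 7: ref 4 -> HIT, frames=[2,3,4] (faults so far: 3)
  step 8: ref 1 -> FAULT, evict 3, frames=[2,1,4] (faults so far: 4)
  step 9: ref 4 -> HIT, frames=[2,1,4] (faults so far: 4)
  step 10: ref 2 -> HIT, frames=[2,1,4] (faults so far: 4)
  step 11: ref 5 -> FAULT, evict 1, frames=[2,5,4] (faults so far: 5)
  step 12: ref 5 -> HIT, frames=[2,5,4] (faults so far: 5)
  Optimal total faults: 5

Answer: 6 5 5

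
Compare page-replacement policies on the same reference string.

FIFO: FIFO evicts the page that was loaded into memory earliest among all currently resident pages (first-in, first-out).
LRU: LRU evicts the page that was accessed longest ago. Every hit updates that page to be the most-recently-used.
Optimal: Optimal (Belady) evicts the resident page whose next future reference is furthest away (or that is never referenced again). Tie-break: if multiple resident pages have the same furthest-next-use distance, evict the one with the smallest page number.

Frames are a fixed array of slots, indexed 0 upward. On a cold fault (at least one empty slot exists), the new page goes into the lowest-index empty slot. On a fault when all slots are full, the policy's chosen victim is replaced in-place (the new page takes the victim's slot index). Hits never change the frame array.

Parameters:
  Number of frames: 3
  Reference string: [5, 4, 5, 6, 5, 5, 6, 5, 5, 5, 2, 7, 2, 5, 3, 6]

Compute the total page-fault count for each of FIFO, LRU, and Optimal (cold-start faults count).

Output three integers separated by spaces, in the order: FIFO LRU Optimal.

--- FIFO ---
  step 0: ref 5 -> FAULT, frames=[5,-,-] (faults so far: 1)
  step 1: ref 4 -> FAULT, frames=[5,4,-] (faults so far: 2)
  step 2: ref 5 -> HIT, frames=[5,4,-] (faults so far: 2)
  step 3: ref 6 -> FAULT, frames=[5,4,6] (faults so far: 3)
  step 4: ref 5 -> HIT, frames=[5,4,6] (faults so far: 3)
  step 5: ref 5 -> HIT, frames=[5,4,6] (faults so far: 3)
  step 6: ref 6 -> HIT, frames=[5,4,6] (faults so far: 3)
  step 7: ref 5 -> HIT, frames=[5,4,6] (faults so far: 3)
  step 8: ref 5 -> HIT, frames=[5,4,6] (faults so far: 3)
  step 9: ref 5 -> HIT, frames=[5,4,6] (faults so far: 3)
  step 10: ref 2 -> FAULT, evict 5, frames=[2,4,6] (faults so far: 4)
  step 11: ref 7 -> FAULT, evict 4, frames=[2,7,6] (faults so far: 5)
  step 12: ref 2 -> HIT, frames=[2,7,6] (faults so far: 5)
  step 13: ref 5 -> FAULT, evict 6, frames=[2,7,5] (faults so far: 6)
  step 14: ref 3 -> FAULT, evict 2, frames=[3,7,5] (faults so far: 7)
  step 15: ref 6 -> FAULT, evict 7, frames=[3,6,5] (faults so far: 8)
  FIFO total faults: 8
--- LRU ---
  step 0: ref 5 -> FAULT, frames=[5,-,-] (faults so far: 1)
  step 1: ref 4 -> FAULT, frames=[5,4,-] (faults so far: 2)
  step 2: ref 5 -> HIT, frames=[5,4,-] (faults so far: 2)
  step 3: ref 6 -> FAULT, frames=[5,4,6] (faults so far: 3)
  step 4: ref 5 -> HIT, frames=[5,4,6] (faults so far: 3)
  step 5: ref 5 -> HIT, frames=[5,4,6] (faults so far: 3)
  step 6: ref 6 -> HIT, frames=[5,4,6] (faults so far: 3)
  step 7: ref 5 -> HIT, frames=[5,4,6] (faults so far: 3)
  step 8: ref 5 -> HIT, frames=[5,4,6] (faults so far: 3)
  step 9: ref 5 -> HIT, frames=[5,4,6] (faults so far: 3)
  step 10: ref 2 -> FAULT, evict 4, frames=[5,2,6] (faults so far: 4)
  step 11: ref 7 -> FAULT, evict 6, frames=[5,2,7] (faults so far: 5)
  step 12: ref 2 -> HIT, frames=[5,2,7] (faults so far: 5)
  step 13: ref 5 -> HIT, frames=[5,2,7] (faults so far: 5)
  step 14: ref 3 -> FAULT, evict 7, frames=[5,2,3] (faults so far: 6)
  step 15: ref 6 -> FAULT, evict 2, frames=[5,6,3] (faults so far: 7)
  LRU total faults: 7
--- Optimal ---
  step 0: ref 5 -> FAULT, frames=[5,-,-] (faults so far: 1)
  step 1: ref 4 -> FAULT, frames=[5,4,-] (faults so far: 2)
  step 2: ref 5 -> HIT, frames=[5,4,-] (faults so far: 2)
  step 3: ref 6 -> FAULT, frames=[5,4,6] (faults so far: 3)
  step 4: ref 5 -> HIT, frames=[5,4,6] (faults so far: 3)
  step 5: ref 5 -> HIT, frames=[5,4,6] (faults so far: 3)
  step 6: ref 6 -> HIT, frames=[5,4,6] (faults so far: 3)
  step 7: ref 5 -> HIT, frames=[5,4,6] (faults so far: 3)
  step 8: ref 5 -> HIT, frames=[5,4,6] (faults so far: 3)
  step 9: ref 5 -> HIT, frames=[5,4,6] (faults so far: 3)
  step 10: ref 2 -> FAULT, evict 4, frames=[5,2,6] (faults so far: 4)
  step 11: ref 7 -> FAULT, evict 6, frames=[5,2,7] (faults so far: 5)
  step 12: ref 2 -> HIT, frames=[5,2,7] (faults so far: 5)
  step 13: ref 5 -> HIT, frames=[5,2,7] (faults so far: 5)
  step 14: ref 3 -> FAULT, evict 2, frames=[5,3,7] (faults so far: 6)
  step 15: ref 6 -> FAULT, evict 3, frames=[5,6,7] (faults so far: 7)
  Optimal total faults: 7

Answer: 8 7 7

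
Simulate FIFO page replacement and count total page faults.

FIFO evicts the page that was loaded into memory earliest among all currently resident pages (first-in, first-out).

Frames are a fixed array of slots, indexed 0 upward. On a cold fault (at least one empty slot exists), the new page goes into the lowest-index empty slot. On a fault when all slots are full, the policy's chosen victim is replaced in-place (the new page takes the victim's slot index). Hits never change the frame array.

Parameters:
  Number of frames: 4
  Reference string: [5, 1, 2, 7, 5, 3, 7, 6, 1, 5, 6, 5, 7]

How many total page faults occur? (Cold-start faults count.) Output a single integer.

Step 0: ref 5 → FAULT, frames=[5,-,-,-]
Step 1: ref 1 → FAULT, frames=[5,1,-,-]
Step 2: ref 2 → FAULT, frames=[5,1,2,-]
Step 3: ref 7 → FAULT, frames=[5,1,2,7]
Step 4: ref 5 → HIT, frames=[5,1,2,7]
Step 5: ref 3 → FAULT (evict 5), frames=[3,1,2,7]
Step 6: ref 7 → HIT, frames=[3,1,2,7]
Step 7: ref 6 → FAULT (evict 1), frames=[3,6,2,7]
Step 8: ref 1 → FAULT (evict 2), frames=[3,6,1,7]
Step 9: ref 5 → FAULT (evict 7), frames=[3,6,1,5]
Step 10: ref 6 → HIT, frames=[3,6,1,5]
Step 11: ref 5 → HIT, frames=[3,6,1,5]
Step 12: ref 7 → FAULT (evict 3), frames=[7,6,1,5]
Total faults: 9

Answer: 9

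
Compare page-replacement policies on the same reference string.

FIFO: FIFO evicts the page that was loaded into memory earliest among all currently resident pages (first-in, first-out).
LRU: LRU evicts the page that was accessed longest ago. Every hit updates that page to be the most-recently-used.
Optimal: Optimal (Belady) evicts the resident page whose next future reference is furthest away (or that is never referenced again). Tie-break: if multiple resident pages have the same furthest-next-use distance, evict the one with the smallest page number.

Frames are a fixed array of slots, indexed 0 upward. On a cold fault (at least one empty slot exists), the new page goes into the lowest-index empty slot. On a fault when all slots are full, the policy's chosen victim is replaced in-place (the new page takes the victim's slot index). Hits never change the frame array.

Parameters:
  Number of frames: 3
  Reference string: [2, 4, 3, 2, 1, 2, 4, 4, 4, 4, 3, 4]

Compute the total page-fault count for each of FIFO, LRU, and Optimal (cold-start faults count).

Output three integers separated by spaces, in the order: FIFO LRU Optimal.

Answer: 7 6 5

Derivation:
--- FIFO ---
  step 0: ref 2 -> FAULT, frames=[2,-,-] (faults so far: 1)
  step 1: ref 4 -> FAULT, frames=[2,4,-] (faults so far: 2)
  step 2: ref 3 -> FAULT, frames=[2,4,3] (faults so far: 3)
  step 3: ref 2 -> HIT, frames=[2,4,3] (faults so far: 3)
  step 4: ref 1 -> FAULT, evict 2, frames=[1,4,3] (faults so far: 4)
  step 5: ref 2 -> FAULT, evict 4, frames=[1,2,3] (faults so far: 5)
  step 6: ref 4 -> FAULT, evict 3, frames=[1,2,4] (faults so far: 6)
  step 7: ref 4 -> HIT, frames=[1,2,4] (faults so far: 6)
  step 8: ref 4 -> HIT, frames=[1,2,4] (faults so far: 6)
  step 9: ref 4 -> HIT, frames=[1,2,4] (faults so far: 6)
  step 10: ref 3 -> FAULT, evict 1, frames=[3,2,4] (faults so far: 7)
  step 11: ref 4 -> HIT, frames=[3,2,4] (faults so far: 7)
  FIFO total faults: 7
--- LRU ---
  step 0: ref 2 -> FAULT, frames=[2,-,-] (faults so far: 1)
  step 1: ref 4 -> FAULT, frames=[2,4,-] (faults so far: 2)
  step 2: ref 3 -> FAULT, frames=[2,4,3] (faults so far: 3)
  step 3: ref 2 -> HIT, frames=[2,4,3] (faults so far: 3)
  step 4: ref 1 -> FAULT, evict 4, frames=[2,1,3] (faults so far: 4)
  step 5: ref 2 -> HIT, frames=[2,1,3] (faults so far: 4)
  step 6: ref 4 -> FAULT, evict 3, frames=[2,1,4] (faults so far: 5)
  step 7: ref 4 -> HIT, frames=[2,1,4] (faults so far: 5)
  step 8: ref 4 -> HIT, frames=[2,1,4] (faults so far: 5)
  step 9: ref 4 -> HIT, frames=[2,1,4] (faults so far: 5)
  step 10: ref 3 -> FAULT, evict 1, frames=[2,3,4] (faults so far: 6)
  step 11: ref 4 -> HIT, frames=[2,3,4] (faults so far: 6)
  LRU total faults: 6
--- Optimal ---
  step 0: ref 2 -> FAULT, frames=[2,-,-] (faults so far: 1)
  step 1: ref 4 -> FAULT, frames=[2,4,-] (faults so far: 2)
  step 2: ref 3 -> FAULT, frames=[2,4,3] (faults so far: 3)
  step 3: ref 2 -> HIT, frames=[2,4,3] (faults so far: 3)
  step 4: ref 1 -> FAULT, evict 3, frames=[2,4,1] (faults so far: 4)
  step 5: ref 2 -> HIT, frames=[2,4,1] (faults so far: 4)
  step 6: ref 4 -> HIT, frames=[2,4,1] (faults so far: 4)
  step 7: ref 4 -> HIT, frames=[2,4,1] (faults so far: 4)
  step 8: ref 4 -> HIT, frames=[2,4,1] (faults so far: 4)
  step 9: ref 4 -> HIT, frames=[2,4,1] (faults so far: 4)
  step 10: ref 3 -> FAULT, evict 1, frames=[2,4,3] (faults so far: 5)
  step 11: ref 4 -> HIT, frames=[2,4,3] (faults so far: 5)
  Optimal total faults: 5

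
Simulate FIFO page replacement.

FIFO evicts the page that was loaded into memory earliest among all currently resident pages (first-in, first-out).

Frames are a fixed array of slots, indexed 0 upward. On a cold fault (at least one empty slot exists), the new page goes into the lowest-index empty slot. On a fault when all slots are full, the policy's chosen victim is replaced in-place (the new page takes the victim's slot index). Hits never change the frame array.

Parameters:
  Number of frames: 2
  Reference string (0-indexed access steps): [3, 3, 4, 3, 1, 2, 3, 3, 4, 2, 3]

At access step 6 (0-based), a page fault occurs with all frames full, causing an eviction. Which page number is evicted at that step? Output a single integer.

Answer: 1

Derivation:
Step 0: ref 3 -> FAULT, frames=[3,-]
Step 1: ref 3 -> HIT, frames=[3,-]
Step 2: ref 4 -> FAULT, frames=[3,4]
Step 3: ref 3 -> HIT, frames=[3,4]
Step 4: ref 1 -> FAULT, evict 3, frames=[1,4]
Step 5: ref 2 -> FAULT, evict 4, frames=[1,2]
Step 6: ref 3 -> FAULT, evict 1, frames=[3,2]
At step 6: evicted page 1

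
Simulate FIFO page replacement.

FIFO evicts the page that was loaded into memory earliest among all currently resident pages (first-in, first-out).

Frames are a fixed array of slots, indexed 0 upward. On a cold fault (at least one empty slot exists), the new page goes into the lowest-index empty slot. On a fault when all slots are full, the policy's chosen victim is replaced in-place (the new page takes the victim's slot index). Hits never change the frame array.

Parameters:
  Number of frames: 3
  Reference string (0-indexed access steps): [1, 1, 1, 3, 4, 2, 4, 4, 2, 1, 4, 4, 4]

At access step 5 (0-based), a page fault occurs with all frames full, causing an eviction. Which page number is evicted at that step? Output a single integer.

Step 0: ref 1 -> FAULT, frames=[1,-,-]
Step 1: ref 1 -> HIT, frames=[1,-,-]
Step 2: ref 1 -> HIT, frames=[1,-,-]
Step 3: ref 3 -> FAULT, frames=[1,3,-]
Step 4: ref 4 -> FAULT, frames=[1,3,4]
Step 5: ref 2 -> FAULT, evict 1, frames=[2,3,4]
At step 5: evicted page 1

Answer: 1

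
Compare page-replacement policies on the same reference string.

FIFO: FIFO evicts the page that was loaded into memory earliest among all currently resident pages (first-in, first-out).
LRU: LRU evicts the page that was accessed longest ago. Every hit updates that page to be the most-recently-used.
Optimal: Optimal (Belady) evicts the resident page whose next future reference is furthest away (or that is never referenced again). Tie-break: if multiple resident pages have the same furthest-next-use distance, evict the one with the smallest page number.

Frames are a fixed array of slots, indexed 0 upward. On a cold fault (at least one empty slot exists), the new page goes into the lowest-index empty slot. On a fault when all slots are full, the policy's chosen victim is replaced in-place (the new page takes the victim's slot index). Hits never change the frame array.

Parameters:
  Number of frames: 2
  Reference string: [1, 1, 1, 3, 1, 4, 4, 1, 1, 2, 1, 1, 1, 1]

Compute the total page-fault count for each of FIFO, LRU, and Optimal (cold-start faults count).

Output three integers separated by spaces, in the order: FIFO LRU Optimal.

--- FIFO ---
  step 0: ref 1 -> FAULT, frames=[1,-] (faults so far: 1)
  step 1: ref 1 -> HIT, frames=[1,-] (faults so far: 1)
  step 2: ref 1 -> HIT, frames=[1,-] (faults so far: 1)
  step 3: ref 3 -> FAULT, frames=[1,3] (faults so far: 2)
  step 4: ref 1 -> HIT, frames=[1,3] (faults so far: 2)
  step 5: ref 4 -> FAULT, evict 1, frames=[4,3] (faults so far: 3)
  step 6: ref 4 -> HIT, frames=[4,3] (faults so far: 3)
  step 7: ref 1 -> FAULT, evict 3, frames=[4,1] (faults so far: 4)
  step 8: ref 1 -> HIT, frames=[4,1] (faults so far: 4)
  step 9: ref 2 -> FAULT, evict 4, frames=[2,1] (faults so far: 5)
  step 10: ref 1 -> HIT, frames=[2,1] (faults so far: 5)
  step 11: ref 1 -> HIT, frames=[2,1] (faults so far: 5)
  step 12: ref 1 -> HIT, frames=[2,1] (faults so far: 5)
  step 13: ref 1 -> HIT, frames=[2,1] (faults so far: 5)
  FIFO total faults: 5
--- LRU ---
  step 0: ref 1 -> FAULT, frames=[1,-] (faults so far: 1)
  step 1: ref 1 -> HIT, frames=[1,-] (faults so far: 1)
  step 2: ref 1 -> HIT, frames=[1,-] (faults so far: 1)
  step 3: ref 3 -> FAULT, frames=[1,3] (faults so far: 2)
  step 4: ref 1 -> HIT, frames=[1,3] (faults so far: 2)
  step 5: ref 4 -> FAULT, evict 3, frames=[1,4] (faults so far: 3)
  step 6: ref 4 -> HIT, frames=[1,4] (faults so far: 3)
  step 7: ref 1 -> HIT, frames=[1,4] (faults so far: 3)
  step 8: ref 1 -> HIT, frames=[1,4] (faults so far: 3)
  step 9: ref 2 -> FAULT, evict 4, frames=[1,2] (faults so far: 4)
  step 10: ref 1 -> HIT, frames=[1,2] (faults so far: 4)
  step 11: ref 1 -> HIT, frames=[1,2] (faults so far: 4)
  step 12: ref 1 -> HIT, frames=[1,2] (faults so far: 4)
  step 13: ref 1 -> HIT, frames=[1,2] (faults so far: 4)
  LRU total faults: 4
--- Optimal ---
  step 0: ref 1 -> FAULT, frames=[1,-] (faults so far: 1)
  step 1: ref 1 -> HIT, frames=[1,-] (faults so far: 1)
  step 2: ref 1 -> HIT, frames=[1,-] (faults so far: 1)
  step 3: ref 3 -> FAULT, frames=[1,3] (faults so far: 2)
  step 4: ref 1 -> HIT, frames=[1,3] (faults so far: 2)
  step 5: ref 4 -> FAULT, evict 3, frames=[1,4] (faults so far: 3)
  step 6: ref 4 -> HIT, frames=[1,4] (faults so far: 3)
  step 7: ref 1 -> HIT, frames=[1,4] (faults so far: 3)
  step 8: ref 1 -> HIT, frames=[1,4] (faults so far: 3)
  step 9: ref 2 -> FAULT, evict 4, frames=[1,2] (faults so far: 4)
  step 10: ref 1 -> HIT, frames=[1,2] (faults so far: 4)
  step 11: ref 1 -> HIT, frames=[1,2] (faults so far: 4)
  step 12: ref 1 -> HIT, frames=[1,2] (faults so far: 4)
  step 13: ref 1 -> HIT, frames=[1,2] (faults so far: 4)
  Optimal total faults: 4

Answer: 5 4 4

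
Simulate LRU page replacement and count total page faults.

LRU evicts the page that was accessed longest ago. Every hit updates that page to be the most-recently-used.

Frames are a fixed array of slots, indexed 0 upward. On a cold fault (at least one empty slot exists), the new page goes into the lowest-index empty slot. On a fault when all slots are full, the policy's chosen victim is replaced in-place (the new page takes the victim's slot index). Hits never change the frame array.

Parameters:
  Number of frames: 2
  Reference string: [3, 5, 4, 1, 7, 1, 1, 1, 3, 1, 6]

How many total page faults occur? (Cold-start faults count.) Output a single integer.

Answer: 7

Derivation:
Step 0: ref 3 → FAULT, frames=[3,-]
Step 1: ref 5 → FAULT, frames=[3,5]
Step 2: ref 4 → FAULT (evict 3), frames=[4,5]
Step 3: ref 1 → FAULT (evict 5), frames=[4,1]
Step 4: ref 7 → FAULT (evict 4), frames=[7,1]
Step 5: ref 1 → HIT, frames=[7,1]
Step 6: ref 1 → HIT, frames=[7,1]
Step 7: ref 1 → HIT, frames=[7,1]
Step 8: ref 3 → FAULT (evict 7), frames=[3,1]
Step 9: ref 1 → HIT, frames=[3,1]
Step 10: ref 6 → FAULT (evict 3), frames=[6,1]
Total faults: 7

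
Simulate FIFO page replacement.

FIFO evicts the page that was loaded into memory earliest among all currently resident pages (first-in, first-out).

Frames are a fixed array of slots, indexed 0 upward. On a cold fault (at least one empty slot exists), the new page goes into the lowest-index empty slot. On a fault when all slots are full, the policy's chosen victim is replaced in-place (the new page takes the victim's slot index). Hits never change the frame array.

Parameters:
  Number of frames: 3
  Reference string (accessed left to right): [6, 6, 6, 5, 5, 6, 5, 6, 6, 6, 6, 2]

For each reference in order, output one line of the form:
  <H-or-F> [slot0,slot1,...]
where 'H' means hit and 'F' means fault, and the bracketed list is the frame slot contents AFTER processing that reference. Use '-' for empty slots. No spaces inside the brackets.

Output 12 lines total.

F [6,-,-]
H [6,-,-]
H [6,-,-]
F [6,5,-]
H [6,5,-]
H [6,5,-]
H [6,5,-]
H [6,5,-]
H [6,5,-]
H [6,5,-]
H [6,5,-]
F [6,5,2]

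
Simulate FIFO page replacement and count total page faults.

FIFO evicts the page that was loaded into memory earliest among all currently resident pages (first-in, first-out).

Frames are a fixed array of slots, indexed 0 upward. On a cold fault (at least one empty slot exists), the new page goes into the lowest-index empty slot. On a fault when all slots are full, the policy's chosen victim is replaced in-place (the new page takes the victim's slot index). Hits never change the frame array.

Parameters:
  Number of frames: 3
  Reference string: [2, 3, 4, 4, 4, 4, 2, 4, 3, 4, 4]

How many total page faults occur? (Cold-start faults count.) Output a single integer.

Answer: 3

Derivation:
Step 0: ref 2 → FAULT, frames=[2,-,-]
Step 1: ref 3 → FAULT, frames=[2,3,-]
Step 2: ref 4 → FAULT, frames=[2,3,4]
Step 3: ref 4 → HIT, frames=[2,3,4]
Step 4: ref 4 → HIT, frames=[2,3,4]
Step 5: ref 4 → HIT, frames=[2,3,4]
Step 6: ref 2 → HIT, frames=[2,3,4]
Step 7: ref 4 → HIT, frames=[2,3,4]
Step 8: ref 3 → HIT, frames=[2,3,4]
Step 9: ref 4 → HIT, frames=[2,3,4]
Step 10: ref 4 → HIT, frames=[2,3,4]
Total faults: 3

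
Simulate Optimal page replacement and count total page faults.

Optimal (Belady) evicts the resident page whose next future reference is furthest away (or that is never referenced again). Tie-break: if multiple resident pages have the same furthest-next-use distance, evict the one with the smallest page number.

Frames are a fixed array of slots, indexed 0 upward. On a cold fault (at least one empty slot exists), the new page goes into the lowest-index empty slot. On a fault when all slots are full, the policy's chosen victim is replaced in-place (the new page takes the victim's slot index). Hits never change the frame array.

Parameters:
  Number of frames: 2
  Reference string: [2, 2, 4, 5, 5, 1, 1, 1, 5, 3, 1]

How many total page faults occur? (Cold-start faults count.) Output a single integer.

Step 0: ref 2 → FAULT, frames=[2,-]
Step 1: ref 2 → HIT, frames=[2,-]
Step 2: ref 4 → FAULT, frames=[2,4]
Step 3: ref 5 → FAULT (evict 2), frames=[5,4]
Step 4: ref 5 → HIT, frames=[5,4]
Step 5: ref 1 → FAULT (evict 4), frames=[5,1]
Step 6: ref 1 → HIT, frames=[5,1]
Step 7: ref 1 → HIT, frames=[5,1]
Step 8: ref 5 → HIT, frames=[5,1]
Step 9: ref 3 → FAULT (evict 5), frames=[3,1]
Step 10: ref 1 → HIT, frames=[3,1]
Total faults: 5

Answer: 5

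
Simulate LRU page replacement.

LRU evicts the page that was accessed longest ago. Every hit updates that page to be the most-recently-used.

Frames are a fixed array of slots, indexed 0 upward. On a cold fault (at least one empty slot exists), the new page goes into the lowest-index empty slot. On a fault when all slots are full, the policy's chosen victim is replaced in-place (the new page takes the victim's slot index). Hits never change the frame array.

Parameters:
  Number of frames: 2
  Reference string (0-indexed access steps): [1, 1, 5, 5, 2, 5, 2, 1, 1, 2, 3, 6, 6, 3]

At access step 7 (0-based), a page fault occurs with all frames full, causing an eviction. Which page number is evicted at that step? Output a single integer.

Answer: 5

Derivation:
Step 0: ref 1 -> FAULT, frames=[1,-]
Step 1: ref 1 -> HIT, frames=[1,-]
Step 2: ref 5 -> FAULT, frames=[1,5]
Step 3: ref 5 -> HIT, frames=[1,5]
Step 4: ref 2 -> FAULT, evict 1, frames=[2,5]
Step 5: ref 5 -> HIT, frames=[2,5]
Step 6: ref 2 -> HIT, frames=[2,5]
Step 7: ref 1 -> FAULT, evict 5, frames=[2,1]
At step 7: evicted page 5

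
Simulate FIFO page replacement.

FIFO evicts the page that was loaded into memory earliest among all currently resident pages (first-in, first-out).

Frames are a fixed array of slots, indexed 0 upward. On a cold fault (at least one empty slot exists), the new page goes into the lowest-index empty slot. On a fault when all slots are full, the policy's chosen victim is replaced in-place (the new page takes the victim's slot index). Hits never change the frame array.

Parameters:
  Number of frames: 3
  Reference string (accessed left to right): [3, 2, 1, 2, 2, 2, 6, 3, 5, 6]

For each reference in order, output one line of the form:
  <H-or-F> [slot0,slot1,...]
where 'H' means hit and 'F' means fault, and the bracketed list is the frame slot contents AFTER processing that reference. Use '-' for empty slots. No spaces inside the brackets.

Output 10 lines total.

F [3,-,-]
F [3,2,-]
F [3,2,1]
H [3,2,1]
H [3,2,1]
H [3,2,1]
F [6,2,1]
F [6,3,1]
F [6,3,5]
H [6,3,5]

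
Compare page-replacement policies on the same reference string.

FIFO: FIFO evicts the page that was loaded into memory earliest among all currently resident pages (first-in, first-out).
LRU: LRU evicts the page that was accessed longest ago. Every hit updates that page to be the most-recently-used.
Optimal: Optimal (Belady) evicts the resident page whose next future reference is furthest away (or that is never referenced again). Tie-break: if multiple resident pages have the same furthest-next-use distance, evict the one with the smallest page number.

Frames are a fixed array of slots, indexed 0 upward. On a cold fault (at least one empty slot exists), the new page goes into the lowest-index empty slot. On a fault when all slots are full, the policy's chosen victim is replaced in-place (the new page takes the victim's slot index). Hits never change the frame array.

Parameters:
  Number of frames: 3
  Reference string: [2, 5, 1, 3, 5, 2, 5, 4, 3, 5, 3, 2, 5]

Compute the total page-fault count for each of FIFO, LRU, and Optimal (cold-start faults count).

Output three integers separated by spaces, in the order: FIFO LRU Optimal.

--- FIFO ---
  step 0: ref 2 -> FAULT, frames=[2,-,-] (faults so far: 1)
  step 1: ref 5 -> FAULT, frames=[2,5,-] (faults so far: 2)
  step 2: ref 1 -> FAULT, frames=[2,5,1] (faults so far: 3)
  step 3: ref 3 -> FAULT, evict 2, frames=[3,5,1] (faults so far: 4)
  step 4: ref 5 -> HIT, frames=[3,5,1] (faults so far: 4)
  step 5: ref 2 -> FAULT, evict 5, frames=[3,2,1] (faults so far: 5)
  step 6: ref 5 -> FAULT, evict 1, frames=[3,2,5] (faults so far: 6)
  step 7: ref 4 -> FAULT, evict 3, frames=[4,2,5] (faults so far: 7)
  step 8: ref 3 -> FAULT, evict 2, frames=[4,3,5] (faults so far: 8)
  step 9: ref 5 -> HIT, frames=[4,3,5] (faults so far: 8)
  step 10: ref 3 -> HIT, frames=[4,3,5] (faults so far: 8)
  step 11: ref 2 -> FAULT, evict 5, frames=[4,3,2] (faults so far: 9)
  step 12: ref 5 -> FAULT, evict 4, frames=[5,3,2] (faults so far: 10)
  FIFO total faults: 10
--- LRU ---
  step 0: ref 2 -> FAULT, frames=[2,-,-] (faults so far: 1)
  step 1: ref 5 -> FAULT, frames=[2,5,-] (faults so far: 2)
  step 2: ref 1 -> FAULT, frames=[2,5,1] (faults so far: 3)
  step 3: ref 3 -> FAULT, evict 2, frames=[3,5,1] (faults so far: 4)
  step 4: ref 5 -> HIT, frames=[3,5,1] (faults so far: 4)
  step 5: ref 2 -> FAULT, evict 1, frames=[3,5,2] (faults so far: 5)
  step 6: ref 5 -> HIT, frames=[3,5,2] (faults so far: 5)
  step 7: ref 4 -> FAULT, evict 3, frames=[4,5,2] (faults so far: 6)
  step 8: ref 3 -> FAULT, evict 2, frames=[4,5,3] (faults so far: 7)
  step 9: ref 5 -> HIT, frames=[4,5,3] (faults so far: 7)
  step 10: ref 3 -> HIT, frames=[4,5,3] (faults so far: 7)
  step 11: ref 2 -> FAULT, evict 4, frames=[2,5,3] (faults so far: 8)
  step 12: ref 5 -> HIT, frames=[2,5,3] (faults so far: 8)
  LRU total faults: 8
--- Optimal ---
  step 0: ref 2 -> FAULT, frames=[2,-,-] (faults so far: 1)
  step 1: ref 5 -> FAULT, frames=[2,5,-] (faults so far: 2)
  step 2: ref 1 -> FAULT, frames=[2,5,1] (faults so far: 3)
  step 3: ref 3 -> FAULT, evict 1, frames=[2,5,3] (faults so far: 4)
  step 4: ref 5 -> HIT, frames=[2,5,3] (faults so far: 4)
  step 5: ref 2 -> HIT, frames=[2,5,3] (faults so far: 4)
  step 6: ref 5 -> HIT, frames=[2,5,3] (faults so far: 4)
  step 7: ref 4 -> FAULT, evict 2, frames=[4,5,3] (faults so far: 5)
  step 8: ref 3 -> HIT, frames=[4,5,3] (faults so far: 5)
  step 9: ref 5 -> HIT, frames=[4,5,3] (faults so far: 5)
  step 10: ref 3 -> HIT, frames=[4,5,3] (faults so far: 5)
  step 11: ref 2 -> FAULT, evict 3, frames=[4,5,2] (faults so far: 6)
  step 12: ref 5 -> HIT, frames=[4,5,2] (faults so far: 6)
  Optimal total faults: 6

Answer: 10 8 6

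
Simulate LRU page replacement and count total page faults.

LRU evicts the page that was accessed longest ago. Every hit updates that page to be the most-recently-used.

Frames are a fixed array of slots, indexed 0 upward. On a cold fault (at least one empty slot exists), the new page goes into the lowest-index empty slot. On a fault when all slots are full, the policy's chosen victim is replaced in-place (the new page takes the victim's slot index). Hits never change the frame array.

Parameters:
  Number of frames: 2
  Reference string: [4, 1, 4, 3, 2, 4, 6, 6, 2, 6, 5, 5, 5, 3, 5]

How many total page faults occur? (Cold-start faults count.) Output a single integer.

Step 0: ref 4 → FAULT, frames=[4,-]
Step 1: ref 1 → FAULT, frames=[4,1]
Step 2: ref 4 → HIT, frames=[4,1]
Step 3: ref 3 → FAULT (evict 1), frames=[4,3]
Step 4: ref 2 → FAULT (evict 4), frames=[2,3]
Step 5: ref 4 → FAULT (evict 3), frames=[2,4]
Step 6: ref 6 → FAULT (evict 2), frames=[6,4]
Step 7: ref 6 → HIT, frames=[6,4]
Step 8: ref 2 → FAULT (evict 4), frames=[6,2]
Step 9: ref 6 → HIT, frames=[6,2]
Step 10: ref 5 → FAULT (evict 2), frames=[6,5]
Step 11: ref 5 → HIT, frames=[6,5]
Step 12: ref 5 → HIT, frames=[6,5]
Step 13: ref 3 → FAULT (evict 6), frames=[3,5]
Step 14: ref 5 → HIT, frames=[3,5]
Total faults: 9

Answer: 9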